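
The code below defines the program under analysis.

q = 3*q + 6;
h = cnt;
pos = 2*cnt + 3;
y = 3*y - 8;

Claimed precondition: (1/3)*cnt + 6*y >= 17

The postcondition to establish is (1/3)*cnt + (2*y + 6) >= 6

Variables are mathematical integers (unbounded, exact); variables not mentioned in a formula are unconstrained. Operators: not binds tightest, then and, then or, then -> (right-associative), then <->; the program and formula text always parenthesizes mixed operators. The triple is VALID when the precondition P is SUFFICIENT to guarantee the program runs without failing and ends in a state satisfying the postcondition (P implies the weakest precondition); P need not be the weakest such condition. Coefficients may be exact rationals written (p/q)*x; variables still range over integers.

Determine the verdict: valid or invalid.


Working backward. After the program, the postcondition (1/3)*cnt + (2*y + 6) >= 6 must hold; in canonical form it is (1/3)*cnt + 2*y >= 0.
Before y := 3*y - 8: (1/3)*cnt + 6*y >= 16
Before pos := 2*cnt + 3: (1/3)*cnt + 6*y >= 16
Before h := cnt: (1/3)*cnt + 6*y >= 16
Before q := 3*q + 6: (1/3)*cnt + 6*y >= 16
The weakest precondition is (1/3)*cnt + 6*y >= 16.
Check whether (1/3)*cnt + 6*y >= 17 implies it.
Every state satisfying the precondition satisfies the weakest precondition: the implication holds.
Answer: valid


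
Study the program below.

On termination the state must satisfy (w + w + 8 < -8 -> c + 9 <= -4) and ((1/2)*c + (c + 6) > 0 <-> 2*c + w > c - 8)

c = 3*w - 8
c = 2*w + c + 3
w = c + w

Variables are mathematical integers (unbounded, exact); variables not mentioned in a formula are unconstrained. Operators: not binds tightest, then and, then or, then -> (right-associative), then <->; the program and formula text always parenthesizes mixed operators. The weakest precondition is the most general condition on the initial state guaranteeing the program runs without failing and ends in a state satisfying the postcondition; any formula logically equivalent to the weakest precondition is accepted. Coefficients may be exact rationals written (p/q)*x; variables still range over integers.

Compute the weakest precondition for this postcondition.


Working backward. After the program, the postcondition (w + w + 8 < -8 -> c + 9 <= -4) and ((1/2)*c + (c + 6) > 0 <-> 2*c + w > c - 8) must hold; in canonical form it is (2*w < -16 -> c <= -13) and ((3/2)*c > -6 <-> c + w > -8).
Before w := c + w: (2*c + 2*w < -16 -> c <= -13) and ((3/2)*c > -6 <-> 2*c + w > -8)
Before c := 2*w + c + 3: (2*c + 6*w < -22 -> c + 2*w <= -16) and ((3/2)*c + 3*w > -21/2 <-> 2*c + 5*w > -14)
Before c := 3*w - 8: (12*w < -6 -> 5*w <= -8) and ((15/2)*w > 3/2 <-> 11*w > 2)
Answer: WP = (12*w < -6 -> 5*w <= -8) and ((15/2)*w > 3/2 <-> 11*w > 2)


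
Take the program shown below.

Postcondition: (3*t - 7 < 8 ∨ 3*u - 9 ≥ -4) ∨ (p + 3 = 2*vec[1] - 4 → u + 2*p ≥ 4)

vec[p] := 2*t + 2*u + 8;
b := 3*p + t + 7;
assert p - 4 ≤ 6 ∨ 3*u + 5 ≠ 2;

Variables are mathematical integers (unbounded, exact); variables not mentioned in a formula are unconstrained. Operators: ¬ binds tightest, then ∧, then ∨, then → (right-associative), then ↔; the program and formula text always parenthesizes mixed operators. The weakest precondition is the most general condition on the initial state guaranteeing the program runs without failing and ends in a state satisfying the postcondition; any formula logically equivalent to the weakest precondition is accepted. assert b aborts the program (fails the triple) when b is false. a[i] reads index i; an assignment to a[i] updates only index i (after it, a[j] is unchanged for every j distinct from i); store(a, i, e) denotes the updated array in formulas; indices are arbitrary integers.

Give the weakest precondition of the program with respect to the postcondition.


Working backward. After the program, the postcondition (3*t - 7 < 8 ∨ 3*u - 9 ≥ -4) ∨ (p + 3 = 2*vec[1] - 4 → u + 2*p ≥ 4) must hold; in canonical form it is 3*t < 15 ∨ 3*u ≥ 5 ∨ (p = 2*vec[1] - 7 → 2*p + u ≥ 4).
Before assert p - 4 ≤ 6 ∨ 3*u + 5 ≠ 2: (p ≤ 10 ∨ 3*u ≠ -3) ∧ (3*t < 15 ∨ 3*u ≥ 5 ∨ (p = 2*vec[1] - 7 → 2*p + u ≥ 4))
Before b := 3*p + t + 7: (p ≤ 10 ∨ 3*u ≠ -3) ∧ (3*t < 15 ∨ 3*u ≥ 5 ∨ (p = 2*vec[1] - 7 → 2*p + u ≥ 4))
Before vec[p] := 2*t + 2*u + 8: (p ≤ 10 ∨ 3*u ≠ -3) ∧ (3*t < 15 ∨ 3*u ≥ 5 ∨ (p = 2*store(vec, p, 2*t + 2*u + 8)[1] - 7 → 2*p + u ≥ 4))
Answer: WP = (p ≤ 10 ∨ 3*u ≠ -3) ∧ (3*t < 15 ∨ 3*u ≥ 5 ∨ (p = 2*store(vec, p, 2*t + 2*u + 8)[1] - 7 → 2*p + u ≥ 4))


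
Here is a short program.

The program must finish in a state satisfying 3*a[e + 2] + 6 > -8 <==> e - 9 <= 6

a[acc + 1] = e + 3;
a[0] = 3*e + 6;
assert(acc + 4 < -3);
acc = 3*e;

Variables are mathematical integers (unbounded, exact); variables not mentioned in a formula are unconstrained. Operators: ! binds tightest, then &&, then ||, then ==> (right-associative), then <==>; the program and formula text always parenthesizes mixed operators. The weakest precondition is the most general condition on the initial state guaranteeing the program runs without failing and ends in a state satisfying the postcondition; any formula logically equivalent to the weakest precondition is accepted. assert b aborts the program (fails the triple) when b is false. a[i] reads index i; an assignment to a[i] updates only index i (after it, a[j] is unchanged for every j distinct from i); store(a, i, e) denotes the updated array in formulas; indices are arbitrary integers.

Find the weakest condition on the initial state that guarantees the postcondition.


Working backward. After the program, the postcondition 3*a[e + 2] + 6 > -8 <==> e - 9 <= 6 must hold; in canonical form it is 3*a[e + 2] > -14 <==> e <= 15.
Before acc := 3*e: 3*a[e + 2] > -14 <==> e <= 15
Before assert acc + 4 < -3: acc < -7 && (3*a[e + 2] > -14 <==> e <= 15)
Before a[0] := 3*e + 6: acc < -7 && (3*store(a, 0, 3*e + 6)[e + 2] > -14 <==> e <= 15)
Before a[acc + 1] := e + 3: acc < -7 && (3*store(store(a, acc + 1, e + 3), 0, 3*e + 6)[e + 2] > -14 <==> e <= 15)
Answer: WP = acc < -7 && (3*store(store(a, acc + 1, e + 3), 0, 3*e + 6)[e + 2] > -14 <==> e <= 15)


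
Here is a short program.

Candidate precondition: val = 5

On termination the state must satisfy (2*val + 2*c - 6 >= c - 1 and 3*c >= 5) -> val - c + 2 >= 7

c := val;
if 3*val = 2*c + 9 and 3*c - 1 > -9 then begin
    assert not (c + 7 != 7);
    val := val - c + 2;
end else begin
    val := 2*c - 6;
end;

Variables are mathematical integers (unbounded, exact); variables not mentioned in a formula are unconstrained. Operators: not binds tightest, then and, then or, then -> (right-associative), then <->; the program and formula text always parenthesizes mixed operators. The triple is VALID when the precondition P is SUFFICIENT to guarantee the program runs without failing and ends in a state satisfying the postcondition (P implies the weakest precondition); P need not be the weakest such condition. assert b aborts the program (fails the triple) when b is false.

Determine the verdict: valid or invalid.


Working backward. After the program, the postcondition (2*val + 2*c - 6 >= c - 1 and 3*c >= 5) -> val - c + 2 >= 7 must hold; in canonical form it is (c + 2*val >= 5 and 3*c >= 5) -> val >= c + 5.
Then branch requires (not (c != 0)) and ((2*val >= c + 1 and 3*c >= 5) -> val >= 2*c + 3); else branch requires (5*c >= 17 and 3*c >= 5) -> c >= 11.
Before the if: ((3*val = 2*c + 9 and 3*c > -8) -> ((not (c != 0)) and ((2*val >= c + 1 and 3*c >= 5) -> val >= 2*c + 3))) and ((not (3*val = 2*c + 9 and 3*c > -8)) -> ((5*c >= 17 and 3*c >= 5) -> c >= 11))
Before c := val: ((val = 9 and 3*val > -8) -> ((not (val != 0)) and ((val >= 1 and 3*val >= 5) -> val <= -3))) and ((not (val = 9 and 3*val > -8)) -> ((5*val >= 17 and 3*val >= 5) -> val >= 11))
The weakest precondition is ((val = 9 and 3*val > -8) -> ((not (val != 0)) and ((val >= 1 and 3*val >= 5) -> val <= -3))) and ((not (val = 9 and 3*val > -8)) -> ((5*val >= 17 and 3*val >= 5) -> val >= 11)).
Check whether val = 5 implies it.
Countermodel: at the initial state val = 5, the precondition holds but the weakest precondition fails.
Answer: invalid


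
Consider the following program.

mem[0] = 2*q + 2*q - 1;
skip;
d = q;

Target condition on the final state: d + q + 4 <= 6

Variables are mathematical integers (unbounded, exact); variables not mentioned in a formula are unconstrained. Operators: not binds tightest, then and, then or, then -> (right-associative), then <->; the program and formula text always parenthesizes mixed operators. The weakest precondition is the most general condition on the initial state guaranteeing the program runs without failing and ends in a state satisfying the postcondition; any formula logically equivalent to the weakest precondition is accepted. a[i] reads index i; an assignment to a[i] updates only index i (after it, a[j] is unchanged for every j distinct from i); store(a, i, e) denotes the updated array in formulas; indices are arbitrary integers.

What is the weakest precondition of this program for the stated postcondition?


Working backward. After the program, the postcondition d + q + 4 <= 6 must hold; in canonical form it is d + q <= 2.
Before d := q: 2*q <= 2
Before skip: 2*q <= 2
Before mem[0] := 2*q + 2*q - 1: 2*q <= 2
Answer: WP = 2*q <= 2


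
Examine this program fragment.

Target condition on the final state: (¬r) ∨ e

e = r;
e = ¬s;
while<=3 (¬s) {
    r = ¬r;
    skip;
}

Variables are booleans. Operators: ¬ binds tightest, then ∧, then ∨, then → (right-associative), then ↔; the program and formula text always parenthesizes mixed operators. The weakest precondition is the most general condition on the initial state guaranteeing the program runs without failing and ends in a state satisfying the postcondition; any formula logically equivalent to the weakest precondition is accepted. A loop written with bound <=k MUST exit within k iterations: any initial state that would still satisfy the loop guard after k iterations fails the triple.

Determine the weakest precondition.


Working backward. After the program, (¬r) ∨ e must hold.
Before the loop (bound <=3), unroll the exhaustion recursion (WP_0 = exit-now case; WP_j = one more guarded iteration, up to j = 3):
  WP_0: s ∧ ((¬r) ∨ e)
  WP_1: ((¬s) → (s ∧ (r ∨ e))) ∧ (s → ((¬r) ∨ e))
  WP_2: ((¬s) → (((¬s) → (s ∧ ((¬r) ∨ e))) ∧ (s → (r ∨ e)))) ∧ (s → ((¬r) ∨ e))
  WP_3: ((¬s) → (((¬s) → (((¬s) → (s ∧ (r ∨ e))) ∧ (s → ((¬r) ∨ e)))) ∧ (s → (r ∨ e)))) ∧ (s → ((¬r) ∨ e))
So before the loop: ((¬s) → (((¬s) → (((¬s) → (s ∧ (r ∨ e))) ∧ (s → ((¬r) ∨ e)))) ∧ (s → (r ∨ e)))) ∧ (s → ((¬r) ∨ e))
Before e := ¬s: ((¬s) → (((¬s) → (((¬s) → (s ∧ (r ∨ (¬s)))) ∧ (s → ((¬r) ∨ (¬s))))) ∧ (s → (r ∨ (¬s))))) ∧ (s → ((¬r) ∨ (¬s)))
Before e := r: ((¬s) → (((¬s) → (((¬s) → (s ∧ (r ∨ (¬s)))) ∧ (s → ((¬r) ∨ (¬s))))) ∧ (s → (r ∨ (¬s))))) ∧ (s → ((¬r) ∨ (¬s)))
Answer: WP = ((¬s) → (((¬s) → (((¬s) → (s ∧ (r ∨ (¬s)))) ∧ (s → ((¬r) ∨ (¬s))))) ∧ (s → (r ∨ (¬s))))) ∧ (s → ((¬r) ∨ (¬s)))


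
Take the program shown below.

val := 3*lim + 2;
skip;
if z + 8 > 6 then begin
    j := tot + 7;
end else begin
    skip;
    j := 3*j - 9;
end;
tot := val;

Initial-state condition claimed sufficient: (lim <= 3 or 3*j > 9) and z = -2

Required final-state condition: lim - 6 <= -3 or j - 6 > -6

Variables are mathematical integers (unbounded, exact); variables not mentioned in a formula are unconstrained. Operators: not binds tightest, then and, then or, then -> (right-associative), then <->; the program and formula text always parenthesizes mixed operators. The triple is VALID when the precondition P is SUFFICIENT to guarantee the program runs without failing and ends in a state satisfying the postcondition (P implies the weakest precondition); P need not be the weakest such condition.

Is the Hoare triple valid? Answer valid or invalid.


Working backward. After the program, the postcondition lim - 6 <= -3 or j - 6 > -6 must hold; in canonical form it is lim <= 3 or j > 0.
Before tot := val: lim <= 3 or j > 0
Then branch requires lim <= 3 or tot > -7; else branch requires lim <= 3 or 3*j > 9.
Before the if: (z > -2 -> (lim <= 3 or tot > -7)) and ((not (z > -2)) -> (lim <= 3 or 3*j > 9))
Before skip: (z > -2 -> (lim <= 3 or tot > -7)) and ((not (z > -2)) -> (lim <= 3 or 3*j > 9))
Before val := 3*lim + 2: (z > -2 -> (lim <= 3 or tot > -7)) and ((not (z > -2)) -> (lim <= 3 or 3*j > 9))
The weakest precondition is (z > -2 -> (lim <= 3 or tot > -7)) and ((not (z > -2)) -> (lim <= 3 or 3*j > 9)).
Check whether (lim <= 3 or 3*j > 9) and z = -2 implies it.
Every state satisfying the precondition satisfies the weakest precondition: the implication holds.
Answer: valid


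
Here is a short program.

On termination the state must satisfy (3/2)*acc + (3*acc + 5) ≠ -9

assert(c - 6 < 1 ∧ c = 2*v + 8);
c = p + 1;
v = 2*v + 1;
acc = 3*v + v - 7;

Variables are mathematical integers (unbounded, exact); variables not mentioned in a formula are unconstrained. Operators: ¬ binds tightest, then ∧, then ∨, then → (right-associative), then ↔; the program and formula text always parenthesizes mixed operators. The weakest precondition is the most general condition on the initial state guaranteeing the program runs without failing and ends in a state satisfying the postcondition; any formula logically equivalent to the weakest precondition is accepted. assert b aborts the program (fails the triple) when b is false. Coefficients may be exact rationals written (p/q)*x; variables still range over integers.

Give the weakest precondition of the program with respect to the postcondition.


Working backward. After the program, the postcondition (3/2)*acc + (3*acc + 5) ≠ -9 must hold; in canonical form it is (9/2)*acc ≠ -14.
Before acc := 3*v + v - 7: 18*v ≠ 35/2
Before v := 2*v + 1: 36*v ≠ -1/2
Before c := p + 1: 36*v ≠ -1/2
Before assert c - 6 < 1 ∧ c = 2*v + 8: c < 7 ∧ c = 2*v + 8 ∧ 36*v ≠ -1/2
Answer: WP = c < 7 ∧ c = 2*v + 8 ∧ 36*v ≠ -1/2


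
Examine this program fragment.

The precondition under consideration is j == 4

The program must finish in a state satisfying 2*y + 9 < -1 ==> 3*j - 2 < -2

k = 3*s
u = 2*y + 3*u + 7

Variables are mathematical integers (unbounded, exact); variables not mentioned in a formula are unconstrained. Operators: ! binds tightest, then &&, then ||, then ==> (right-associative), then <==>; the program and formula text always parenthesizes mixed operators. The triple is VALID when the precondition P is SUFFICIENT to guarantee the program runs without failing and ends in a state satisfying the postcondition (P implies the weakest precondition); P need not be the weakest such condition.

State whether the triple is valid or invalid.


Working backward. After the program, the postcondition 2*y + 9 < -1 ==> 3*j - 2 < -2 must hold; in canonical form it is 2*y < -10 ==> 3*j < 0.
Before u := 2*y + 3*u + 7: 2*y < -10 ==> 3*j < 0
Before k := 3*s: 2*y < -10 ==> 3*j < 0
The weakest precondition is 2*y < -10 ==> 3*j < 0.
Check whether j == 4 implies it.
Countermodel: at the initial state j = 4, y = -6, the precondition holds but the weakest precondition fails.
Answer: invalid


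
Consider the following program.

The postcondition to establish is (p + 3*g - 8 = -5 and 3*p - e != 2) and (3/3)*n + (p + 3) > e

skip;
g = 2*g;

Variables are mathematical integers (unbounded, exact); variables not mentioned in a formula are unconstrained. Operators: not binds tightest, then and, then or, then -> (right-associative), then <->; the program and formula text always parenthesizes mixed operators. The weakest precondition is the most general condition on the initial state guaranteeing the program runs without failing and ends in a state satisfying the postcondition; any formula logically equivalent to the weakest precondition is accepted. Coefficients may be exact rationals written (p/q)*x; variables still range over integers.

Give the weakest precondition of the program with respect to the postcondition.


Working backward. After the program, the postcondition (p + 3*g - 8 = -5 and 3*p - e != 2) and (3/3)*n + (p + 3) > e must hold; in canonical form it is 3*g + p = 3 and 3*p != e + 2 and n + p > e - 3.
Before g := 2*g: 6*g + p = 3 and 3*p != e + 2 and n + p > e - 3
Before skip: 6*g + p = 3 and 3*p != e + 2 and n + p > e - 3
Answer: WP = 6*g + p = 3 and 3*p != e + 2 and n + p > e - 3


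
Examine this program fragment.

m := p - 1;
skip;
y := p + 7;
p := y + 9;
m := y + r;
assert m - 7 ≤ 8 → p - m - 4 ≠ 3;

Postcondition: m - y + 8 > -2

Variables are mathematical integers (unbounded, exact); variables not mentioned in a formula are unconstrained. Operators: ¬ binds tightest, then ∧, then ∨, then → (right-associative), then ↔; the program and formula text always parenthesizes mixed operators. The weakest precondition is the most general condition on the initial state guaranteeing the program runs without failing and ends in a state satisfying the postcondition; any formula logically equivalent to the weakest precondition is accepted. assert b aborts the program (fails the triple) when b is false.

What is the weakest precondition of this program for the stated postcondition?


Working backward. After the program, the postcondition m - y + 8 > -2 must hold; in canonical form it is m > y - 10.
Before assert m - 7 ≤ 8 → p - m - 4 ≠ 3: (m ≤ 15 → p ≠ m + 7) ∧ m > y - 10
Before m := y + r: (r + y ≤ 15 → p ≠ r + y + 7) ∧ r > -10
Before p := y + 9: (r + y ≤ 15 → r ≠ 2) ∧ r > -10
Before y := p + 7: (p + r ≤ 8 → r ≠ 2) ∧ r > -10
Before skip: (p + r ≤ 8 → r ≠ 2) ∧ r > -10
Before m := p - 1: (p + r ≤ 8 → r ≠ 2) ∧ r > -10
Answer: WP = (p + r ≤ 8 → r ≠ 2) ∧ r > -10


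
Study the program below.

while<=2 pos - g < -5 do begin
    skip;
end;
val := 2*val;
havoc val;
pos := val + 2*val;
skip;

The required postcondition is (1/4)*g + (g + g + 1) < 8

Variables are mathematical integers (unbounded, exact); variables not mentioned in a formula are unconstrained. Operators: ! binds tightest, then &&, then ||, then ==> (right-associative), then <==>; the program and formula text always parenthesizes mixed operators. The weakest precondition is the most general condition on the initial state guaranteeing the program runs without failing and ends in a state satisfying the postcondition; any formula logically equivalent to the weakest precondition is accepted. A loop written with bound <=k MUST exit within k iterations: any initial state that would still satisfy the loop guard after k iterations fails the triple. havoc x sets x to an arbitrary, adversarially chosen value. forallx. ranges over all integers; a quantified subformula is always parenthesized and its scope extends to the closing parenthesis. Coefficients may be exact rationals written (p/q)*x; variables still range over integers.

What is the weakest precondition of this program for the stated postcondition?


Working backward. After the program, the postcondition (1/4)*g + (g + g + 1) < 8 must hold; in canonical form it is (9/4)*g < 7.
Before skip: (9/4)*g < 7
Before pos := val + 2*val: (9/4)*g < 7
Before havoc val: (9/4)*g < 7
Before val := 2*val: (9/4)*g < 7
Before the loop (bound <=2), unroll the exhaustion recursion (WP_0 = exit-now case; WP_j = one more guarded iteration, up to j = 2):
  WP_0: (!(pos < g - 5)) && (9/4)*g < 7
  WP_1: (pos < g - 5 ==> ((!(pos < g - 5)) && (9/4)*g < 7)) && ((!(pos < g - 5)) ==> (9/4)*g < 7)
  WP_2: (pos < g - 5 ==> ((pos < g - 5 ==> ((!(pos < g - 5)) && (9/4)*g < 7)) && ((!(pos < g - 5)) ==> (9/4)*g < 7))) && ((!(pos < g - 5)) ==> (9/4)*g < 7)
So before the loop: (pos < g - 5 ==> ((pos < g - 5 ==> ((!(pos < g - 5)) && (9/4)*g < 7)) && ((!(pos < g - 5)) ==> (9/4)*g < 7))) && ((!(pos < g - 5)) ==> (9/4)*g < 7)
Answer: WP = (pos < g - 5 ==> ((pos < g - 5 ==> ((!(pos < g - 5)) && (9/4)*g < 7)) && ((!(pos < g - 5)) ==> (9/4)*g < 7))) && ((!(pos < g - 5)) ==> (9/4)*g < 7)


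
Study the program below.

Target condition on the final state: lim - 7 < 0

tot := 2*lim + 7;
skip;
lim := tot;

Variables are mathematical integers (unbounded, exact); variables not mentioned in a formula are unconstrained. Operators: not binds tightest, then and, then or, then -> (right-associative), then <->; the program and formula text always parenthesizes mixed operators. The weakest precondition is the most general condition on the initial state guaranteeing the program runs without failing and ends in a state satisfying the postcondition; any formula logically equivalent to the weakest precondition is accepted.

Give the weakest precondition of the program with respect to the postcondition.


Working backward. After the program, the postcondition lim - 7 < 0 must hold; in canonical form it is lim < 7.
Before lim := tot: tot < 7
Before skip: tot < 7
Before tot := 2*lim + 7: 2*lim < 0
Answer: WP = 2*lim < 0


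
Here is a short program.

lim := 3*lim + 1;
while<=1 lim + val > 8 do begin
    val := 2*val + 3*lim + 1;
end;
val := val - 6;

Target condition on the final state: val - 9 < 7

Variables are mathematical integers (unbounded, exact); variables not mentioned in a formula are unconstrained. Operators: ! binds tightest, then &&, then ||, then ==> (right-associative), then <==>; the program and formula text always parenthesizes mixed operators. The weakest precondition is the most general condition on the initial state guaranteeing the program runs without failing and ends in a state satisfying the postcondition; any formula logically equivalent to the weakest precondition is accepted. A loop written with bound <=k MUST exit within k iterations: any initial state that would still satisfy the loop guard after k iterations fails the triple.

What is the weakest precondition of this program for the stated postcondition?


Working backward. After the program, the postcondition val - 9 < 7 must hold; in canonical form it is val < 16.
Before val := val - 6: val < 22
Before the loop (bound <=1), unroll the exhaustion recursion (WP_0 = exit-now case; WP_j = one more guarded iteration, up to j = 1):
  WP_0: (!(lim + val > 8)) && val < 22
  WP_1: (lim + val > 8 ==> ((!(4*lim + 2*val > 7)) && 3*lim + 2*val < 21)) && ((!(lim + val > 8)) ==> val < 22)
So before the loop: (lim + val > 8 ==> ((!(4*lim + 2*val > 7)) && 3*lim + 2*val < 21)) && ((!(lim + val > 8)) ==> val < 22)
Before lim := 3*lim + 1: (3*lim + val > 7 ==> ((!(12*lim + 2*val > 3)) && 9*lim + 2*val < 18)) && ((!(3*lim + val > 7)) ==> val < 22)
Answer: WP = (3*lim + val > 7 ==> ((!(12*lim + 2*val > 3)) && 9*lim + 2*val < 18)) && ((!(3*lim + val > 7)) ==> val < 22)


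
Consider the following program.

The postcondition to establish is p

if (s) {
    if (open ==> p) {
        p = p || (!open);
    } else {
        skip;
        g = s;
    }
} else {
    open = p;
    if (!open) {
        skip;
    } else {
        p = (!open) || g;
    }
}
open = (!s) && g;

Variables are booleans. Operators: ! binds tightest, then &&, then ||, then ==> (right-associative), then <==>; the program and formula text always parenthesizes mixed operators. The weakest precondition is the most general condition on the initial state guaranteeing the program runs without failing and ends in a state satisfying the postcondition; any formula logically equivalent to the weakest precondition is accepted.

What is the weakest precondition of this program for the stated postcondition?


Working backward. After the program, p must hold.
Before open := (!s) && g: p
Then branch requires ((open ==> p) ==> (p || (!open))) && ((!(open ==> p)) ==> p); else branch requires ((!p) ==> p) && (p ==> ((!p) || g)).
Before the if: (s ==> (((open ==> p) ==> (p || (!open))) && ((!(open ==> p)) ==> p))) && ((!s) ==> (((!p) ==> p) && (p ==> ((!p) || g))))
Answer: WP = (s ==> (((open ==> p) ==> (p || (!open))) && ((!(open ==> p)) ==> p))) && ((!s) ==> (((!p) ==> p) && (p ==> ((!p) || g))))


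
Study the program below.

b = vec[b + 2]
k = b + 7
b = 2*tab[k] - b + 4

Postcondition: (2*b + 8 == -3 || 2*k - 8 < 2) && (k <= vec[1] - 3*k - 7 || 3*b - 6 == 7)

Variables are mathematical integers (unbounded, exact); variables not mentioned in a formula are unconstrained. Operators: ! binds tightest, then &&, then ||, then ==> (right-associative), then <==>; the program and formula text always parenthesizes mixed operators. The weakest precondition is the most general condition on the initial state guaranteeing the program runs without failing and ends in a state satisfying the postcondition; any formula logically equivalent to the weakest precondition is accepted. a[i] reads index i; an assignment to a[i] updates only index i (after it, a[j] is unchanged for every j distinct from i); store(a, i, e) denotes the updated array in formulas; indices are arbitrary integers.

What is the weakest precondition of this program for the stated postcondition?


Working backward. After the program, the postcondition (2*b + 8 == -3 || 2*k - 8 < 2) && (k <= vec[1] - 3*k - 7 || 3*b - 6 == 7) must hold; in canonical form it is (2*b == -11 || 2*k < 10) && (4*k <= vec[1] - 7 || 3*b == 13).
Before b := 2*tab[k] - b + 4: (4*tab[k] == 2*b - 19 || 2*k < 10) && (4*k <= vec[1] - 7 || 6*tab[k] == 3*b + 1)
Before k := b + 7: (4*tab[b + 7] == 2*b - 19 || 2*b < -4) && (4*b <= vec[1] - 35 || 6*tab[b + 7] == 3*b + 1)
Before b := vec[b + 2]: (4*tab[vec[b + 2] + 7] == 2*vec[b + 2] - 19 || 2*vec[b + 2] < -4) && (4*vec[b + 2] <= vec[1] - 35 || 6*tab[vec[b + 2] + 7] == 3*vec[b + 2] + 1)
Answer: WP = (4*tab[vec[b + 2] + 7] == 2*vec[b + 2] - 19 || 2*vec[b + 2] < -4) && (4*vec[b + 2] <= vec[1] - 35 || 6*tab[vec[b + 2] + 7] == 3*vec[b + 2] + 1)


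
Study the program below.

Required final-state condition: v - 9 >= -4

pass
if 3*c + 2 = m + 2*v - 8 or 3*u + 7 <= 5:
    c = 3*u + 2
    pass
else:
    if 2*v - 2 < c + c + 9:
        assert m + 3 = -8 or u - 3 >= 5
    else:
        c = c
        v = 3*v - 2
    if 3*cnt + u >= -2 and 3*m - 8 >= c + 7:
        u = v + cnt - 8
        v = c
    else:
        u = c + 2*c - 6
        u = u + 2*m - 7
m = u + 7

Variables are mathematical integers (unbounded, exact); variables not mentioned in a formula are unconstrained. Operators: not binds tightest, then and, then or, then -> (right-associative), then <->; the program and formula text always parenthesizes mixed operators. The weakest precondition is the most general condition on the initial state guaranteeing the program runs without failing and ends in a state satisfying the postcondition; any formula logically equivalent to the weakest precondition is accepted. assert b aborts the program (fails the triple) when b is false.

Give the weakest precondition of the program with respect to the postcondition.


Working backward. After the program, the postcondition v - 9 >= -4 must hold; in canonical form it is v >= 5.
Before m := u + 7: v >= 5
Then branch requires v >= 5; else branch requires (2*v < 2*c + 11 -> ((m = -11 or u >= 8) and ((3*cnt + u >= -2 and 3*m >= c + 15) -> c >= 5) and ((not (3*cnt + u >= -2 and 3*m >= c + 15)) -> v >= 5))) and ((not (2*v < 2*c + 11)) -> (((3*cnt + u >= -2 and 3*m >= c + 15) -> c >= 5) and ((not (3*cnt + u >= -2 and 3*m >= c + 15)) -> 3*v >= 7))).
Before the if: ((3*c = m + 2*v - 10 or 3*u <= -2) -> v >= 5) and ((not (3*c = m + 2*v - 10 or 3*u <= -2)) -> ((2*v < 2*c + 11 -> ((m = -11 or u >= 8) and ((3*cnt + u >= -2 and 3*m >= c + 15) -> c >= 5) and ((not (3*cnt + u >= -2 and 3*m >= c + 15)) -> v >= 5))) and ((not (2*v < 2*c + 11)) -> (((3*cnt + u >= -2 and 3*m >= c + 15) -> c >= 5) and ((not (3*cnt + u >= -2 and 3*m >= c + 15)) -> 3*v >= 7)))))
Before skip: ((3*c = m + 2*v - 10 or 3*u <= -2) -> v >= 5) and ((not (3*c = m + 2*v - 10 or 3*u <= -2)) -> ((2*v < 2*c + 11 -> ((m = -11 or u >= 8) and ((3*cnt + u >= -2 and 3*m >= c + 15) -> c >= 5) and ((not (3*cnt + u >= -2 and 3*m >= c + 15)) -> v >= 5))) and ((not (2*v < 2*c + 11)) -> (((3*cnt + u >= -2 and 3*m >= c + 15) -> c >= 5) and ((not (3*cnt + u >= -2 and 3*m >= c + 15)) -> 3*v >= 7)))))
Answer: WP = ((3*c = m + 2*v - 10 or 3*u <= -2) -> v >= 5) and ((not (3*c = m + 2*v - 10 or 3*u <= -2)) -> ((2*v < 2*c + 11 -> ((m = -11 or u >= 8) and ((3*cnt + u >= -2 and 3*m >= c + 15) -> c >= 5) and ((not (3*cnt + u >= -2 and 3*m >= c + 15)) -> v >= 5))) and ((not (2*v < 2*c + 11)) -> (((3*cnt + u >= -2 and 3*m >= c + 15) -> c >= 5) and ((not (3*cnt + u >= -2 and 3*m >= c + 15)) -> 3*v >= 7)))))


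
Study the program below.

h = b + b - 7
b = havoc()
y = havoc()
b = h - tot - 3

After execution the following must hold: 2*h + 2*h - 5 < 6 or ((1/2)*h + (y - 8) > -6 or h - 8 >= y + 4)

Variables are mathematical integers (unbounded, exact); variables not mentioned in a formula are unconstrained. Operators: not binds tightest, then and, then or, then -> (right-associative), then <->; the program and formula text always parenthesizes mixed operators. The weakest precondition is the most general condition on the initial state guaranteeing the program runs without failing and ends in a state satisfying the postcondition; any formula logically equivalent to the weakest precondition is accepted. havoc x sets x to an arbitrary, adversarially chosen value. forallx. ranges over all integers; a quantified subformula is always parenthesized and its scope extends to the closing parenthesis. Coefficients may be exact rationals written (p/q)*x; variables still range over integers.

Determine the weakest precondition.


Working backward. After the program, the postcondition 2*h + 2*h - 5 < 6 or ((1/2)*h + (y - 8) > -6 or h - 8 >= y + 4) must hold; in canonical form it is 4*h < 11 or (1/2)*h + y > 2 or h >= y + 12.
Before b := h - tot - 3: 4*h < 11 or (1/2)*h + y > 2 or h >= y + 12
Before havoc y: forall y_1. (4*h < 11 or (1/2)*h + y_1 > 2 or h >= y_1 + 12)
Before havoc b: forall y_1. (4*h < 11 or (1/2)*h + y_1 > 2 or h >= y_1 + 12)
Before h := b + b - 7: forall y_1. (8*b < 39 or b + y_1 > 11/2 or 2*b >= y_1 + 19)
Answer: WP = forall y_1. (8*b < 39 or b + y_1 > 11/2 or 2*b >= y_1 + 19)


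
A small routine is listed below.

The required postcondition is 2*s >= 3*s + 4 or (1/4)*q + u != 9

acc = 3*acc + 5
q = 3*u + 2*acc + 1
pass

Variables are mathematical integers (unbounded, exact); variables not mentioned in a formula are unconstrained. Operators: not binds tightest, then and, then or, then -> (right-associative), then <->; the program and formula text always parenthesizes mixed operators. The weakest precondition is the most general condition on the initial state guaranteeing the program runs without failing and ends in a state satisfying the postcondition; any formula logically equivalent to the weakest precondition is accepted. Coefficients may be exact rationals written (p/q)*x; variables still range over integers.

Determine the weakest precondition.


Working backward. After the program, the postcondition 2*s >= 3*s + 4 or (1/4)*q + u != 9 must hold; in canonical form it is s <= -4 or (1/4)*q + u != 9.
Before skip: s <= -4 or (1/4)*q + u != 9
Before q := 3*u + 2*acc + 1: s <= -4 or (1/2)*acc + (7/4)*u != 35/4
Before acc := 3*acc + 5: s <= -4 or (3/2)*acc + (7/4)*u != 25/4
Answer: WP = s <= -4 or (3/2)*acc + (7/4)*u != 25/4


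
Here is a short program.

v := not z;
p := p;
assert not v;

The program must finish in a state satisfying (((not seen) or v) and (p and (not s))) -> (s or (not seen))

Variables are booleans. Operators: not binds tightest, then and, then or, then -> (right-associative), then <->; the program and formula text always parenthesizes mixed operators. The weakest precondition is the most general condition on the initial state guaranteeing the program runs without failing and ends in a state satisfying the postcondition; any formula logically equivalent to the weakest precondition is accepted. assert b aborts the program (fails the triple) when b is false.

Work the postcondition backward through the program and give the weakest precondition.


Working backward. After the program, the postcondition (((not seen) or v) and (p and (not s))) -> (s or (not seen)) must hold; in canonical form it is (((not seen) or v) and p and (not s)) -> (s or (not seen)).
Before assert not v: (not v) and ((((not seen) or v) and p and (not s)) -> (s or (not seen)))
Before p := p: (not v) and ((((not seen) or v) and p and (not s)) -> (s or (not seen)))
Before v := not z: z and ((((not seen) or (not z)) and p and (not s)) -> (s or (not seen)))
Answer: WP = z and ((((not seen) or (not z)) and p and (not s)) -> (s or (not seen)))


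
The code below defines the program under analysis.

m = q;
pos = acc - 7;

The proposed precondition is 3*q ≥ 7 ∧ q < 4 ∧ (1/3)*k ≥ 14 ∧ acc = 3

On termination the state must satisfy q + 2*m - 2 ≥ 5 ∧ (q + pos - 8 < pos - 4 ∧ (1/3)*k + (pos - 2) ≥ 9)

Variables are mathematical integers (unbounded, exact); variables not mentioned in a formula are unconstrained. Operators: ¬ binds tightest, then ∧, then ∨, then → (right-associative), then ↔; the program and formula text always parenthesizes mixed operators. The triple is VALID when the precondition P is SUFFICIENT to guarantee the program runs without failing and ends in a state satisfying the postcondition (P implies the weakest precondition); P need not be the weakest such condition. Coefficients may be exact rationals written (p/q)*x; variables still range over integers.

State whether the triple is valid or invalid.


Working backward. After the program, the postcondition q + 2*m - 2 ≥ 5 ∧ (q + pos - 8 < pos - 4 ∧ (1/3)*k + (pos - 2) ≥ 9) must hold; in canonical form it is 2*m + q ≥ 7 ∧ q < 4 ∧ (1/3)*k + pos ≥ 11.
Before pos := acc - 7: 2*m + q ≥ 7 ∧ q < 4 ∧ acc + (1/3)*k ≥ 18
Before m := q: 3*q ≥ 7 ∧ q < 4 ∧ acc + (1/3)*k ≥ 18
The weakest precondition is 3*q ≥ 7 ∧ q < 4 ∧ acc + (1/3)*k ≥ 18.
Check whether 3*q ≥ 7 ∧ q < 4 ∧ (1/3)*k ≥ 14 ∧ acc = 3 implies it.
Countermodel: at the initial state acc = 3, k = 42, q = 3, the precondition holds but the weakest precondition fails.
Answer: invalid


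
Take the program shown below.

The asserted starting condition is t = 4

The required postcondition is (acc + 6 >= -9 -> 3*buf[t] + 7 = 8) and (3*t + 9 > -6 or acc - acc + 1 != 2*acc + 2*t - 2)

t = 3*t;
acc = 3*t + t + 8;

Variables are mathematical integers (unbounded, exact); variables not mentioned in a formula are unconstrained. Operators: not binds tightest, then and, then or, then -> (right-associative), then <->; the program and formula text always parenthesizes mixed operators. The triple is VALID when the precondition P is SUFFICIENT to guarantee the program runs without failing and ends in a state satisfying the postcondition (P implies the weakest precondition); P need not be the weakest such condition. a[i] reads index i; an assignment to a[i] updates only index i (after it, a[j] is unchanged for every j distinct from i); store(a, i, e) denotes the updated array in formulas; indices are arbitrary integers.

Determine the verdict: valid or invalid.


Working backward. After the program, the postcondition (acc + 6 >= -9 -> 3*buf[t] + 7 = 8) and (3*t + 9 > -6 or acc - acc + 1 != 2*acc + 2*t - 2) must hold; in canonical form it is (acc >= -15 -> 3*buf[t] = 1) and (3*t > -15 or 2*acc + 2*t != 3).
Before acc := 3*t + t + 8: (4*t >= -23 -> 3*buf[t] = 1) and (3*t > -15 or 10*t != -13)
Before t := 3*t: (12*t >= -23 -> 3*buf[3*t] = 1) and (9*t > -15 or 30*t != -13)
The weakest precondition is (12*t >= -23 -> 3*buf[3*t] = 1) and (9*t > -15 or 30*t != -13).
Check whether t = 4 implies it.
Countermodel: at the initial state buf = {[12] = 0, elsewhere 0}, t = 4, the precondition holds but the weakest precondition fails.
Answer: invalid


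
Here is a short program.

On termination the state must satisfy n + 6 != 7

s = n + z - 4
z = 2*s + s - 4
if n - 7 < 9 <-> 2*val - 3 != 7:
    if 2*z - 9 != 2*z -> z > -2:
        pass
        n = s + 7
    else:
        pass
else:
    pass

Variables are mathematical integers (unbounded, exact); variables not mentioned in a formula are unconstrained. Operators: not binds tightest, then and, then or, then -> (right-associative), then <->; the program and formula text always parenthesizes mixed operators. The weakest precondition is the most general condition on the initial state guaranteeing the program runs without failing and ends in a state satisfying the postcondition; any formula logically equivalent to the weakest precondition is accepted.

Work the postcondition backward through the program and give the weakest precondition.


Working backward. After the program, the postcondition n + 6 != 7 must hold; in canonical form it is n != 1.
Then branch requires (z > -2 -> s != -6) and ((not (z > -2)) -> n != 1); else branch requires n != 1.
Before the if: ((n < 16 <-> 2*val != 10) -> ((z > -2 -> s != -6) and ((not (z > -2)) -> n != 1))) and ((not (n < 16 <-> 2*val != 10)) -> n != 1)
Before z := 2*s + s - 4: ((n < 16 <-> 2*val != 10) -> ((3*s > 2 -> s != -6) and ((not (3*s > 2)) -> n != 1))) and ((not (n < 16 <-> 2*val != 10)) -> n != 1)
Before s := n + z - 4: ((n < 16 <-> 2*val != 10) -> ((3*n + 3*z > 14 -> n + z != -2) and ((not (3*n + 3*z > 14)) -> n != 1))) and ((not (n < 16 <-> 2*val != 10)) -> n != 1)
Answer: WP = ((n < 16 <-> 2*val != 10) -> ((3*n + 3*z > 14 -> n + z != -2) and ((not (3*n + 3*z > 14)) -> n != 1))) and ((not (n < 16 <-> 2*val != 10)) -> n != 1)


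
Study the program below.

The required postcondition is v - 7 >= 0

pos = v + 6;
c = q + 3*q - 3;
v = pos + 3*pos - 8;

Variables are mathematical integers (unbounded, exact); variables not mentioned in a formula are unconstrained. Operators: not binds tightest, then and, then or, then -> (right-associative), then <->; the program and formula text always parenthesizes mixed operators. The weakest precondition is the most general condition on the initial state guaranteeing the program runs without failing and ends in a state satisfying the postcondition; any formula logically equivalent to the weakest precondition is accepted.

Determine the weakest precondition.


Working backward. After the program, the postcondition v - 7 >= 0 must hold; in canonical form it is v >= 7.
Before v := pos + 3*pos - 8: 4*pos >= 15
Before c := q + 3*q - 3: 4*pos >= 15
Before pos := v + 6: 4*v >= -9
Answer: WP = 4*v >= -9


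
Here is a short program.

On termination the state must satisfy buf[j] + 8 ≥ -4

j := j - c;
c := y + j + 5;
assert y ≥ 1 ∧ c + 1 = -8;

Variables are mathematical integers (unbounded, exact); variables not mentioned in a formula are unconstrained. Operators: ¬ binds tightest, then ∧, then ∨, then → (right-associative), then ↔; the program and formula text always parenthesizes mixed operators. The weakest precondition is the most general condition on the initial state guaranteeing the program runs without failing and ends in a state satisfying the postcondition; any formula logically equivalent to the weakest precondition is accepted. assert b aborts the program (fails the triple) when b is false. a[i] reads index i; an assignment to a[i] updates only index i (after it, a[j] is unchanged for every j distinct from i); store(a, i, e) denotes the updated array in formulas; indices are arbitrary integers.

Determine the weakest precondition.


Working backward. After the program, the postcondition buf[j] + 8 ≥ -4 must hold; in canonical form it is buf[j] ≥ -12.
Before assert y ≥ 1 ∧ c + 1 = -8: y ≥ 1 ∧ c = -9 ∧ buf[j] ≥ -12
Before c := y + j + 5: y ≥ 1 ∧ j + y = -14 ∧ buf[j] ≥ -12
Before j := j - c: y ≥ 1 ∧ j + y = c - 14 ∧ buf[-c + j] ≥ -12
Answer: WP = y ≥ 1 ∧ j + y = c - 14 ∧ buf[-c + j] ≥ -12


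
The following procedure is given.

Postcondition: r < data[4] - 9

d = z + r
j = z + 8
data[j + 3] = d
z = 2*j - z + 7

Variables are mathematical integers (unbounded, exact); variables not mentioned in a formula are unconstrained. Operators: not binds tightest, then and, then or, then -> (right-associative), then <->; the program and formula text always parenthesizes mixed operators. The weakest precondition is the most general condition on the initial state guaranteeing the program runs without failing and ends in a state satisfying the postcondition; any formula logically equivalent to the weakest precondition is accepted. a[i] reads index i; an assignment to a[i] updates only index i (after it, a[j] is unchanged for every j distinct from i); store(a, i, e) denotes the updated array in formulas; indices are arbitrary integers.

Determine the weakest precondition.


Working backward. After the program, r < data[4] - 9 must hold.
Before z := 2*j - z + 7: r < data[4] - 9
Before data[j + 3] := d: r < store(data, j + 3, d)[4] - 9
Before j := z + 8: r < store(data, z + 11, d)[4] - 9
Before d := z + r: r < store(data, z + 11, r + z)[4] - 9
Answer: WP = r < store(data, z + 11, r + z)[4] - 9
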